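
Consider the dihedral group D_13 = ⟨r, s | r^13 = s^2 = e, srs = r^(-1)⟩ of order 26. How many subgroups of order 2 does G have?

13

|G| = 26 and 2 | 26, so subgroups of order 2 are possible by Lagrange.
The subgroups of order 2 are: {e, r^10s}; {e, r^11s}; {e, r^12s}; {e, r^2s}; … (13 in all).
So G has 13 subgroups of order 2.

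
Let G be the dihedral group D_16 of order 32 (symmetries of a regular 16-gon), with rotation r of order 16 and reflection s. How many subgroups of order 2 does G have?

|G| = 32 and 2 | 32, so subgroups of order 2 are possible by Lagrange.
The subgroups of order 2 are: {e, r^10s}; {e, r^11s}; {e, r^12s}; {e, r^13s}; … (17 in all).
So G has 17 subgroups of order 2.

17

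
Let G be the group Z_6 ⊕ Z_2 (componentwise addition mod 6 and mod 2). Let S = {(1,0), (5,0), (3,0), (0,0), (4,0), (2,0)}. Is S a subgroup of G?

Yes

|S| = 6 divides |G| = 12, consistent with Lagrange.
S contains the identity, every element's inverse is in S, and S is closed under +: it is a subgroup.
In fact S = ⟨(5,0)⟩.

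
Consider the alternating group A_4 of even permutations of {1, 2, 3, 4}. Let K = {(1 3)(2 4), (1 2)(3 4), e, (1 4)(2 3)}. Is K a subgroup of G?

|K| = 4 divides |G| = 12, consistent with Lagrange.
K contains the identity, every element's inverse is in K, and K is closed under ∘: it is a subgroup.

Yes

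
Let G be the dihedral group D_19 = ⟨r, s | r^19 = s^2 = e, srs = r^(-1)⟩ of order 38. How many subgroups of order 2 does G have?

|G| = 38 and 2 | 38, so subgroups of order 2 are possible by Lagrange.
The subgroups of order 2 are: {e, r^10s}; {e, r^11s}; {e, r^12s}; {e, r^13s}; … (19 in all).
So G has 19 subgroups of order 2.

19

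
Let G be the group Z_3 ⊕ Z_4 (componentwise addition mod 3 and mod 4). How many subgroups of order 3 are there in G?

1

|G| = 12 and 3 | 12, so subgroups of order 3 are possible by Lagrange.
The subgroups of order 3 are: {(0,0), (1,0), (2,0)}.
So G has 1 subgroup of order 3.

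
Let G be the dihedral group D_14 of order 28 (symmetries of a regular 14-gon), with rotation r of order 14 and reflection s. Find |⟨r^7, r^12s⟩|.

|⟨r^7⟩| = 2 and |⟨r^12s⟩| = 2, so |H| is a multiple of lcm(2, 2) = 2 and divides |G| = 28.
Closing under the operation: H = {e, r^7, r^5s, r^12s}, so |H| = 4.

4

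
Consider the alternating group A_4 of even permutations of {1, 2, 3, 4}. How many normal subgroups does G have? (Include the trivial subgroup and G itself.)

G has 10 subgroups. Checking conjugation-invariance by order — order 1: 1/1 normal; order 2: 0/3 normal; order 3: 0/4 normal; order 4: 1/1 normal; order 12: 1/1 normal.
Total normal subgroups: 3.

3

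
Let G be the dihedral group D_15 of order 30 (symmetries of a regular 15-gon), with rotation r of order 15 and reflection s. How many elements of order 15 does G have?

The elements of order 15 are: r, r^2, r^4, r^7, r^8, r^11, r^13, r^14.
That's 8.

8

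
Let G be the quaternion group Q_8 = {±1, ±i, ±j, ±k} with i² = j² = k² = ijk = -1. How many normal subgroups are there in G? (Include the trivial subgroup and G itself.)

G has 6 subgroups. Checking conjugation-invariance by order — order 1: 1/1 normal; order 2: 1/1 normal; order 4: 3/3 normal; order 8: 1/1 normal.
Total normal subgroups: 6.

6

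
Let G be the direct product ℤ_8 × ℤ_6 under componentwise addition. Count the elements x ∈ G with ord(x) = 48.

An element (a,b) has order lcm(ord(a), ord(b)); count pairs with lcm equal to 48.
Enumerating gives 0 such elements.

0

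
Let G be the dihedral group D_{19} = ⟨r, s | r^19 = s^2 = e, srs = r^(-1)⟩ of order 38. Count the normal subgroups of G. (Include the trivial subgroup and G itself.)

3

G has 22 subgroups. Checking conjugation-invariance by order — order 1: 1/1 normal; order 2: 0/19 normal; order 19: 1/1 normal; order 38: 1/1 normal.
Total normal subgroups: 3.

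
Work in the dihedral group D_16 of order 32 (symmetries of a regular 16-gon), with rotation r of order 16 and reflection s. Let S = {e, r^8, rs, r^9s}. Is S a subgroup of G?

|S| = 4 divides |G| = 32, consistent with Lagrange.
S contains the identity, every element's inverse is in S, and S is closed under ·: it is a subgroup.

Yes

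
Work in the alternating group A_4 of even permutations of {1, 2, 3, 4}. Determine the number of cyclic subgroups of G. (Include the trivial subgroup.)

Group the elements of G by the cyclic subgroup they generate; each cyclic subgroup of order d accounts for φ(d) elements.
Cyclic subgroups by order — order 1: 1; order 2: 3; order 3: 4.
Total: 8.

8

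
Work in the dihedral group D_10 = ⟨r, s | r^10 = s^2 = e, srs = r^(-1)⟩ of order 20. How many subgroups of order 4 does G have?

5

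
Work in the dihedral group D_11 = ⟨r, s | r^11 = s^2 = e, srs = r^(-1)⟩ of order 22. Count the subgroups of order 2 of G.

11

|G| = 22 and 2 | 22, so subgroups of order 2 are possible by Lagrange.
The subgroups of order 2 are: {e, r^10s}; {e, r^2s}; {e, r^3s}; {e, r^4s}; … (11 in all).
So G has 11 subgroups of order 2.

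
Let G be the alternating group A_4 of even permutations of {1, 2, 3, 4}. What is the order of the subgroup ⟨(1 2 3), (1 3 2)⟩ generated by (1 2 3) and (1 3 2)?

3

|⟨(1 2 3)⟩| = 3 and |⟨(1 3 2)⟩| = 3, so |H| is a multiple of lcm(3, 3) = 3 and divides |G| = 12.
Closing under the operation: H = {e, (1 2 3), (1 3 2)}, so |H| = 3.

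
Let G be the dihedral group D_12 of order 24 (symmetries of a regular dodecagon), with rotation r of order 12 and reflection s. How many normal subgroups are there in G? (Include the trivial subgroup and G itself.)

9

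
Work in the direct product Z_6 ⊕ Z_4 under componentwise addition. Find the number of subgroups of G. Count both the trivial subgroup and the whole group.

16

|G| = 24, so by Lagrange every subgroup order divides 24. Divisors: 1, 2, 3, 4, 6, 8, 12, 24.
Subgroups by order — order 1: 1; order 2: 3; order 3: 1; order 4: 3; order 6: 3; order 8: 1; order 12: 3; order 24: 1.
Total: 1 + 3 + 1 + 3 + 3 + 1 + 3 + 1 = 16.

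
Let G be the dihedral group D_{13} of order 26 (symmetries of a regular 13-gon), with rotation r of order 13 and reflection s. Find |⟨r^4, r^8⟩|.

13

|⟨r^4⟩| = 13 and |⟨r^8⟩| = 13, so |H| is a multiple of lcm(13, 13) = 13 and divides |G| = 26.
Closing under the operation: H = {e, r, r^2, r^3, r^4, r^5, r^6, r^7, r^8, r^9, r^10, r^11, r^12}, so |H| = 13.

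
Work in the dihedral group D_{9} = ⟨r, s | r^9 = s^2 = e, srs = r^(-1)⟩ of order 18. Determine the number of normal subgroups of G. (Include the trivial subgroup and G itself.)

4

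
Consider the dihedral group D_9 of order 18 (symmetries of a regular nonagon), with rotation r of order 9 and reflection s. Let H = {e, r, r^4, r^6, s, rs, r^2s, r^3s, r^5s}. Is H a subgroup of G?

No

r^4 ∈ H but its inverse r^5 ∉ H, so H is not a subgroup.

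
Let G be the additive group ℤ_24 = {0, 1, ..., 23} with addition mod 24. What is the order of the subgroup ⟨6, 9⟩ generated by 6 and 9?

|⟨6⟩| = 4 and |⟨9⟩| = 8, so |H| is a multiple of lcm(4, 8) = 8 and divides |G| = 24.
Closing under the operation: H = {0, 3, 6, 9, 12, 15, 18, 21}, so |H| = 8.

8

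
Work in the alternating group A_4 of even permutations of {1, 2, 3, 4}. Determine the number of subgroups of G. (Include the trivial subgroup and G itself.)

|G| = 12, so by Lagrange every subgroup order divides 12. Divisors: 1, 2, 3, 4, 6, 12.
Subgroups by order — order 1: 1; order 2: 3; order 3: 4; order 4: 1; order 6: 0; order 12: 1.
Total: 1 + 3 + 4 + 1 + 0 + 1 = 10.

10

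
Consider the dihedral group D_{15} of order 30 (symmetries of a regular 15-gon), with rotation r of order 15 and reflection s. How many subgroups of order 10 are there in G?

3

|G| = 30 and 10 | 30, so subgroups of order 10 are possible by Lagrange.
The subgroups of order 10 are: {e, r^3, r^6, r^9, r^12, rs, r^4s, r^7s, r^10s, r^13s}; {e, r^3, r^6, r^9, r^12, r^2s, r^5s, r^8s, r^11s, r^14s}; {e, r^3, r^6, r^9, r^12, s, r^3s, r^6s, r^9s, r^12s}.
So G has 3 subgroups of order 10.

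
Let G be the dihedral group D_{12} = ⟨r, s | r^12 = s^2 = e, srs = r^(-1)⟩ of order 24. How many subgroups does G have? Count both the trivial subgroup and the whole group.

|G| = 24, so by Lagrange every subgroup order divides 24. Divisors: 1, 2, 3, 4, 6, 8, 12, 24.
Subgroups by order — order 1: 1; order 2: 13; order 3: 1; order 4: 7; order 6: 5; order 8: 3; order 12: 3; order 24: 1.
Total: 1 + 13 + 1 + 7 + 5 + 3 + 3 + 1 = 34.

34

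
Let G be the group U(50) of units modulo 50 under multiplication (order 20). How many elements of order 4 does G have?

2

The elements of order 4 are: 7, 43.
That's 2.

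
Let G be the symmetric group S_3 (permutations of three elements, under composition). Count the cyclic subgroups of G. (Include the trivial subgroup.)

5

A cyclic subgroup of order d is generated by each of its φ(d) elements of order d, so the cyclic subgroups of order d number (#elements of order d)/φ(d).
Cyclic subgroups by order — order 1: 1; order 2: 3; order 3: 1.
Total: 5.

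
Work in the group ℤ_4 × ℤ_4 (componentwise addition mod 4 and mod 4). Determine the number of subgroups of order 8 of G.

3

|G| = 16 and 8 | 16, so subgroups of order 8 are possible by Lagrange.
The subgroups of order 8 are: {(0,0), (0,1), (0,2), (0,3), (2,0), (2,1), (2,2), (2,3)}; {(0,0), (0,2), (1,0), (1,2), (2,0), (2,2), (3,0), (3,2)}; {(0,0), (0,2), (1,1), (1,3), (2,0), (2,2), (3,1), (3,3)}.
So G has 3 subgroups of order 8.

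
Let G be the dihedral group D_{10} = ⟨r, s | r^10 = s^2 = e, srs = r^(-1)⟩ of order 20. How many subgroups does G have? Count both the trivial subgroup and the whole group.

22

|G| = 20, so by Lagrange every subgroup order divides 20. Divisors: 1, 2, 4, 5, 10, 20.
Subgroups by order — order 1: 1; order 2: 11; order 4: 5; order 5: 1; order 10: 3; order 20: 1.
Total: 1 + 11 + 5 + 1 + 3 + 1 = 22.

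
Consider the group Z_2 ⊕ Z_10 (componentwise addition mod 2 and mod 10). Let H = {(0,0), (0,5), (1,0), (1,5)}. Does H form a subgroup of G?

Yes

|H| = 4 divides |G| = 20, consistent with Lagrange.
H contains the identity, every element's inverse is in H, and H is closed under +: it is a subgroup.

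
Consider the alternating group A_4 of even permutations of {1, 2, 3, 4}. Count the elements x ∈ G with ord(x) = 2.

3

The elements of order 2 are: (1 2)(3 4), (1 3)(2 4), (1 4)(2 3).
That's 3.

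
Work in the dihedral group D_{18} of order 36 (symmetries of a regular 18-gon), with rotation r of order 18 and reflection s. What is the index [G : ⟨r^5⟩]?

|⟨r^5⟩| = 18 and |G| = 36.
By Lagrange, [G : H] = |G|/|H| = 36/18 = 2.

2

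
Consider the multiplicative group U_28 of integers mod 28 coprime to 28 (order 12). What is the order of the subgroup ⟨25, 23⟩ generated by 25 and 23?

6

|⟨25⟩| = 3 and |⟨23⟩| = 6, so |H| is a multiple of lcm(3, 6) = 6 and divides |G| = 12.
Closing under the operation: H = {1, 9, 11, 15, 23, 25}, so |H| = 6.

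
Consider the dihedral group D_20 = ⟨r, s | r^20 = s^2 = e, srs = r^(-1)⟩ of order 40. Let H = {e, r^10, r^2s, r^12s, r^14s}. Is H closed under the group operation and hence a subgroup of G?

Closure fails: r^12s · r^14s = r^18 ∉ H. So H is not a subgroup.

No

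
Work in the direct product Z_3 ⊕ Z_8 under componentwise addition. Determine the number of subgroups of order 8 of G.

1

|G| = 24 and 8 | 24, so subgroups of order 8 are possible by Lagrange.
The subgroups of order 8 are: {(0,0), (0,1), (0,2), (0,3), (0,4), (0,5), (0,6), (0,7)}.
So G has 1 subgroup of order 8.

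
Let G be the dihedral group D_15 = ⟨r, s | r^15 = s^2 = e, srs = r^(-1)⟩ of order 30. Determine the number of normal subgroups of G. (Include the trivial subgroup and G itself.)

G has 28 subgroups. Checking conjugation-invariance by order — order 1: 1/1 normal; order 2: 0/15 normal; order 3: 1/1 normal; order 5: 1/1 normal; order 6: 0/5 normal; order 10: 0/3 normal; order 15: 1/1 normal; order 30: 1/1 normal.
Total normal subgroups: 5.

5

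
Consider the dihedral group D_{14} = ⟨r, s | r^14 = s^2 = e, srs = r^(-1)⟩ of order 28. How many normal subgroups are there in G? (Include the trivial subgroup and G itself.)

7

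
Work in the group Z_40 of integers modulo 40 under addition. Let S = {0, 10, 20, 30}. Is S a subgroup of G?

|S| = 4 divides |G| = 40, consistent with Lagrange.
S contains the identity, every element's inverse is in S, and S is closed under +: it is a subgroup.
In fact S = ⟨10⟩.

Yes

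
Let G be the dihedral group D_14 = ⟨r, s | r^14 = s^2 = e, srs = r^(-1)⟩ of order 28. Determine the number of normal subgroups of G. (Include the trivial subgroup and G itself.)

G has 28 subgroups. Checking conjugation-invariance by order — order 1: 1/1 normal; order 2: 1/15 normal; order 4: 0/7 normal; order 7: 1/1 normal; order 14: 3/3 normal; order 28: 1/1 normal.
Total normal subgroups: 7.

7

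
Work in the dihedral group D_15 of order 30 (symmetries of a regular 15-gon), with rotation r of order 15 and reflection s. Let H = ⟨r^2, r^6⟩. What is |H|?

15

|⟨r^2⟩| = 15 and |⟨r^6⟩| = 5, so |H| is a multiple of lcm(15, 5) = 15 and divides |G| = 30.
Closing under the operation: H = {e, r, r^2, r^3, r^4, r^5, r^6, r^7, r^8, r^9, r^10, r^11, r^12, r^13, r^14}, so |H| = 15.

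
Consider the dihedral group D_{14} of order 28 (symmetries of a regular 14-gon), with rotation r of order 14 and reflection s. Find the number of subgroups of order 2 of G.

|G| = 28 and 2 | 28, so subgroups of order 2 are possible by Lagrange.
The subgroups of order 2 are: {e, r^10s}; {e, r^11s}; {e, r^12s}; {e, r^13s}; … (15 in all).
So G has 15 subgroups of order 2.

15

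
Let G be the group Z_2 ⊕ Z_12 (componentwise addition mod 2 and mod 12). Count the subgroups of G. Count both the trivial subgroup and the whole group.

|G| = 24, so by Lagrange every subgroup order divides 24. Divisors: 1, 2, 3, 4, 6, 8, 12, 24.
Subgroups by order — order 1: 1; order 2: 3; order 3: 1; order 4: 3; order 6: 3; order 8: 1; order 12: 3; order 24: 1.
Total: 1 + 3 + 1 + 3 + 3 + 1 + 3 + 1 = 16.

16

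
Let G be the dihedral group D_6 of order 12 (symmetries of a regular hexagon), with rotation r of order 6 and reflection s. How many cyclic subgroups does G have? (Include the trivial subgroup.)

10

A cyclic subgroup of order d is generated by each of its φ(d) elements of order d, so the cyclic subgroups of order d number (#elements of order d)/φ(d).
Cyclic subgroups by order — order 1: 1; order 2: 7; order 3: 1; order 6: 1.
Total: 10.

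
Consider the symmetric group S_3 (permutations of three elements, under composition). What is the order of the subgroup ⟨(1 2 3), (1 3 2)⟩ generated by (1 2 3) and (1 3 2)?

3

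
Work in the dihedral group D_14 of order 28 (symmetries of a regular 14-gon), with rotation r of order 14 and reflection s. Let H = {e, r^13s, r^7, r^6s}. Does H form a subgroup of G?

Yes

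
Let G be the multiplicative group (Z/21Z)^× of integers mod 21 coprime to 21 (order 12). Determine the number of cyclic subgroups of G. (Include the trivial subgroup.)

A cyclic subgroup of order d is generated by each of its φ(d) elements of order d, so the cyclic subgroups of order d number (#elements of order d)/φ(d).
Cyclic subgroups by order — order 1: 1; order 2: 3; order 3: 1; order 6: 3.
Total: 8.

8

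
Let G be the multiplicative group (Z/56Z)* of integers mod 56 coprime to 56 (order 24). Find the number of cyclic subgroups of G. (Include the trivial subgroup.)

16

Each element a generates a cyclic subgroup ⟨a⟩; distinct elements may generate the same one (a cyclic group of order d has φ(d) generators).
Cyclic subgroups by order — order 1: 1; order 2: 7; order 3: 1; order 6: 7.
Total: 16.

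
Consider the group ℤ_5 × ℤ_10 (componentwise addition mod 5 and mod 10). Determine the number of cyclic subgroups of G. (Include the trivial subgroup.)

A cyclic subgroup of order d is generated by each of its φ(d) elements of order d, so the cyclic subgroups of order d number (#elements of order d)/φ(d).
Cyclic subgroups by order — order 1: 1; order 2: 1; order 5: 6; order 10: 6.
Total: 14.

14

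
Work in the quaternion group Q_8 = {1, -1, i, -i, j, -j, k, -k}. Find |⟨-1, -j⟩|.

4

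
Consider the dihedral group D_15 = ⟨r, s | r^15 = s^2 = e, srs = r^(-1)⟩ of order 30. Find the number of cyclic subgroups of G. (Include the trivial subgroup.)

19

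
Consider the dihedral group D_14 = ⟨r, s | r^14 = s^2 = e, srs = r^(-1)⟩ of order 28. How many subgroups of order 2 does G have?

|G| = 28 and 2 | 28, so subgroups of order 2 are possible by Lagrange.
The subgroups of order 2 are: {e, r^10s}; {e, r^11s}; {e, r^12s}; {e, r^13s}; … (15 in all).
So G has 15 subgroups of order 2.

15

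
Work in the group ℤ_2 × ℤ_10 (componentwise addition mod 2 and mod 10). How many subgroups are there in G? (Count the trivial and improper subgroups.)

|G| = 20, so by Lagrange every subgroup order divides 20. Divisors: 1, 2, 4, 5, 10, 20.
Subgroups by order — order 1: 1; order 2: 3; order 4: 1; order 5: 1; order 10: 3; order 20: 1.
Total: 1 + 3 + 1 + 1 + 3 + 1 = 10.

10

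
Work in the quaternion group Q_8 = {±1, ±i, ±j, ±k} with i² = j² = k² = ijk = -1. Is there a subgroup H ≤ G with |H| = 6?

No

6 does not divide |G| = 8, so by Lagrange no subgroup of order 6 exists.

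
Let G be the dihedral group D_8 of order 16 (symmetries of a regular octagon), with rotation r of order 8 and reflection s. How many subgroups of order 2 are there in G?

9

|G| = 16 and 2 | 16, so subgroups of order 2 are possible by Lagrange.
The subgroups of order 2 are: {e, r^2s}; {e, r^3s}; {e, r^4}; {e, r^4s}; … (9 in all).
So G has 9 subgroups of order 2.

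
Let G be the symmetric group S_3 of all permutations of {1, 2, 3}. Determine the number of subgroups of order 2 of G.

|G| = 6 and 2 | 6, so subgroups of order 2 are possible by Lagrange.
The subgroups of order 2 are: {e, (1 2)}; {e, (1 3)}; {e, (2 3)}.
So G has 3 subgroups of order 2.

3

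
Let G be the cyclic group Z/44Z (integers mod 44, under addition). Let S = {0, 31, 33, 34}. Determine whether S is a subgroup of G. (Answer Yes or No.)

No

33 ∈ S but its inverse 11 ∉ S, so S is not a subgroup.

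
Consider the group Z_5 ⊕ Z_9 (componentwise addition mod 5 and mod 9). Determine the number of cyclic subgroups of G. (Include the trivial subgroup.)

6

Group the elements of G by the cyclic subgroup they generate; each cyclic subgroup of order d accounts for φ(d) elements.
Cyclic subgroups by order — order 1: 1; order 3: 1; order 5: 1; order 9: 1; order 15: 1; order 45: 1.
Total: 6.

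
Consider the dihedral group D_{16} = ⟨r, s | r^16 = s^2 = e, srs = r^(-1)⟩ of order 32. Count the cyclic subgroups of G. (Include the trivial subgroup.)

Group the elements of G by the cyclic subgroup they generate; each cyclic subgroup of order d accounts for φ(d) elements.
Cyclic subgroups by order — order 1: 1; order 2: 17; order 4: 1; order 8: 1; order 16: 1.
Total: 21.

21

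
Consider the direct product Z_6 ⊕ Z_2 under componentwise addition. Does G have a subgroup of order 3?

3 | 12. A subgroup of order 3 is {(0,0), (2,0), (4,0)}.

Yes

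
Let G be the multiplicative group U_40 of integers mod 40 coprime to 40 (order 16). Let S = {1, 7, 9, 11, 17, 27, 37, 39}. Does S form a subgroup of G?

17 ∈ S but its inverse 33 ∉ S, so S is not a subgroup.

No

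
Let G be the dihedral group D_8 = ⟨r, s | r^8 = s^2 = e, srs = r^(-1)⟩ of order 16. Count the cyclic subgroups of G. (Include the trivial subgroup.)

12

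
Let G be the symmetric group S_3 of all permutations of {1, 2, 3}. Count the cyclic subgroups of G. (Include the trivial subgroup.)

Each element a generates a cyclic subgroup ⟨a⟩; distinct elements may generate the same one (a cyclic group of order d has φ(d) generators).
Cyclic subgroups by order — order 1: 1; order 2: 3; order 3: 1.
Total: 5.

5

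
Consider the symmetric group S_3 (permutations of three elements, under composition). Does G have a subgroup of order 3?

Yes

3 | 6. A subgroup of order 3 is {e, (1 2 3), (1 3 2)}.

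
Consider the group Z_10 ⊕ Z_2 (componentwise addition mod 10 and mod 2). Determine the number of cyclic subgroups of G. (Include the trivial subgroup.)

8

A cyclic subgroup of order d is generated by each of its φ(d) elements of order d, so the cyclic subgroups of order d number (#elements of order d)/φ(d).
Cyclic subgroups by order — order 1: 1; order 2: 3; order 5: 1; order 10: 3.
Total: 8.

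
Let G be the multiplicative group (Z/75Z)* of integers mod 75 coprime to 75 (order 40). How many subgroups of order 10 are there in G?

3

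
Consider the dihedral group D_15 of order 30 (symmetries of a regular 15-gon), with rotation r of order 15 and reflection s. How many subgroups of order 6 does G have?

|G| = 30 and 6 | 30, so subgroups of order 6 are possible by Lagrange.
The subgroups of order 6 are: {e, r^5, r^10, s, r^5s, r^10s}; {e, r^5, r^10, rs, r^6s, r^11s}; {e, r^5, r^10, r^2s, r^7s, r^12s}; {e, r^5, r^10, r^3s, r^8s, r^13s}; … (5 in all).
So G has 5 subgroups of order 6.

5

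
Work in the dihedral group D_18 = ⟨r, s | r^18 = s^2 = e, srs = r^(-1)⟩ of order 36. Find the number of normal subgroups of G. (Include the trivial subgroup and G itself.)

G has 45 subgroups. Checking conjugation-invariance by order — order 1: 1/1 normal; order 2: 1/19 normal; order 3: 1/1 normal; order 4: 0/9 normal; order 6: 1/7 normal; order 9: 1/1 normal; order 12: 0/3 normal; order 18: 3/3 normal; order 36: 1/1 normal.
Total normal subgroups: 9.

9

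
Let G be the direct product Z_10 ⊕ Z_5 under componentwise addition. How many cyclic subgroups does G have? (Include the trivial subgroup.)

Each element a generates a cyclic subgroup ⟨a⟩; distinct elements may generate the same one (a cyclic group of order d has φ(d) generators).
Cyclic subgroups by order — order 1: 1; order 2: 1; order 5: 6; order 10: 6.
Total: 14.

14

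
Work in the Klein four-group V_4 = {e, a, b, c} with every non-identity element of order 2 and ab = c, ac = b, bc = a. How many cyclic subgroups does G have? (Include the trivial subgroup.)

4

A cyclic subgroup of order d is generated by each of its φ(d) elements of order d, so the cyclic subgroups of order d number (#elements of order d)/φ(d).
Cyclic subgroups by order — order 1: 1; order 2: 3.
Total: 4.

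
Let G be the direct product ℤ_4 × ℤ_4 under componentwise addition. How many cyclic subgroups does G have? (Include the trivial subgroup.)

Group the elements of G by the cyclic subgroup they generate; each cyclic subgroup of order d accounts for φ(d) elements.
Cyclic subgroups by order — order 1: 1; order 2: 3; order 4: 6.
Total: 10.

10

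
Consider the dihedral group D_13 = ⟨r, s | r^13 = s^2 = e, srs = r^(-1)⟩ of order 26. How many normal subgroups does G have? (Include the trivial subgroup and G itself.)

3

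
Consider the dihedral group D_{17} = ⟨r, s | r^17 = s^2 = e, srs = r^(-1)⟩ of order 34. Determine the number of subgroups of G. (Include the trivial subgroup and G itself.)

20

|G| = 34, so by Lagrange every subgroup order divides 34. Divisors: 1, 2, 17, 34.
Subgroups by order — order 1: 1; order 2: 17; order 17: 1; order 34: 1.
Total: 1 + 17 + 1 + 1 = 20.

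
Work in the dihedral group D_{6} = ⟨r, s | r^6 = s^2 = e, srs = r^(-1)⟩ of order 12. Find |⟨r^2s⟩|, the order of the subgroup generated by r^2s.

2

Computing powers of r^2s: the smallest k with (r^2s)^k = e is k = 2.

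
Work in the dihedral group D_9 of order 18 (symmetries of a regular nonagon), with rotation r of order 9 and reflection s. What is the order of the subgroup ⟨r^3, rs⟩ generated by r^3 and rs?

|⟨r^3⟩| = 3 and |⟨rs⟩| = 2, so |H| is a multiple of lcm(3, 2) = 6 and divides |G| = 18.
Closing under the operation: H = {e, r^3, r^6, rs, r^4s, r^7s}, so |H| = 6.

6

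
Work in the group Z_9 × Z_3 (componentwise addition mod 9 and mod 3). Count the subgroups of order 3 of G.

4

|G| = 27 and 3 | 27, so subgroups of order 3 are possible by Lagrange.
The subgroups of order 3 are: {(0,0), (0,1), (0,2)}; {(0,0), (3,0), (6,0)}; {(0,0), (3,1), (6,2)}; {(0,0), (3,2), (6,1)}.
So G has 4 subgroups of order 3.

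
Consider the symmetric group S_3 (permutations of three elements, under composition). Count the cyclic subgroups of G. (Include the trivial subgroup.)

Group the elements of G by the cyclic subgroup they generate; each cyclic subgroup of order d accounts for φ(d) elements.
Cyclic subgroups by order — order 1: 1; order 2: 3; order 3: 1.
Total: 5.

5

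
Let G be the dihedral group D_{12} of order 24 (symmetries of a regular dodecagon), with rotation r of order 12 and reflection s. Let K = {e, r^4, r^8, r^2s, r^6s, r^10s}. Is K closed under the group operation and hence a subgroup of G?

Yes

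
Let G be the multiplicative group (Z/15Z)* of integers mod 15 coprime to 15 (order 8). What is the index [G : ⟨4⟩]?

4

|⟨4⟩| = 2 and |G| = 8.
By Lagrange, [G : H] = |G|/|H| = 8/2 = 4.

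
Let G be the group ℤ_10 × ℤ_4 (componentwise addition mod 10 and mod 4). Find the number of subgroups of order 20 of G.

3

|G| = 40 and 20 | 40, so subgroups of order 20 are possible by Lagrange.
The subgroups of order 20 are: {(0,0), (0,1), (0,2), (0,3), (2,0), (2,1), (2,2), (2,3), (4,0), (4,1), (4,2), (4,3), (6,0), (6,1), (6,2), (6,3), (8,0), (8,1), (8,2), (8,3)}; {(0,0), (0,2), (1,0), (1,2), (2,0), (2,2), (3,0), (3,2), (4,0), (4,2), (5,0), (5,2), (6,0), (6,2), (7,0), (7,2), (8,0), (8,2), (9,0), (9,2)}; {(0,0), (0,2), (1,1), (1,3), (2,0), (2,2), (3,1), (3,3), (4,0), (4,2), (5,1), (5,3), (6,0), (6,2), (7,1), (7,3), (8,0), (8,2), (9,1), (9,3)}.
So G has 3 subgroups of order 20.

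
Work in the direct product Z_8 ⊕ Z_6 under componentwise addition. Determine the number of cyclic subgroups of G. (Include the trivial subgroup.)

16

Group the elements of G by the cyclic subgroup they generate; each cyclic subgroup of order d accounts for φ(d) elements.
Cyclic subgroups by order — order 1: 1; order 2: 3; order 3: 1; order 4: 2; order 6: 3; order 8: 2; order 12: 2; order 24: 2.
Total: 16.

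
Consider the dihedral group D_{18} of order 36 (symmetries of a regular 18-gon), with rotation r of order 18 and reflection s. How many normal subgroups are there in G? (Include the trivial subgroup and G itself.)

9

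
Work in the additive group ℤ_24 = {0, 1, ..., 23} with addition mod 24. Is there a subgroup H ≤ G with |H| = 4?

4 | 24. A subgroup of order 4 is {0, 6, 12, 18}.

Yes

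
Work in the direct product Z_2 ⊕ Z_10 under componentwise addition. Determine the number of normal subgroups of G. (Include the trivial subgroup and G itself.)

G is abelian, so every subgroup is normal.
G has 10 subgroups in total, hence 10 normal subgroups.

10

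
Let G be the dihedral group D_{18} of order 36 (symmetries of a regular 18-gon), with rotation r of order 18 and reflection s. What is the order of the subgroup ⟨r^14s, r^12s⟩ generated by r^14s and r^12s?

|⟨r^14s⟩| = 2 and |⟨r^12s⟩| = 2, so |H| is a multiple of lcm(2, 2) = 2 and divides |G| = 36.
Closing under the operation: H = {e, r^2, r^4, r^6, r^8, r^10, r^12, r^14, r^16, s, r^2s, r^4s, r^6s, r^8s, r^10s, r^12s, r^14s, r^16s}, so |H| = 18.

18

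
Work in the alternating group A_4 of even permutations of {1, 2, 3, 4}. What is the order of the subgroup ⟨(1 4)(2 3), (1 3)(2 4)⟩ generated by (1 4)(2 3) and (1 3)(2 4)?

|⟨(1 4)(2 3)⟩| = 2 and |⟨(1 3)(2 4)⟩| = 2, so |H| is a multiple of lcm(2, 2) = 2 and divides |G| = 12.
Closing under the operation: H = {e, (1 2)(3 4), (1 3)(2 4), (1 4)(2 3)}, so |H| = 4.

4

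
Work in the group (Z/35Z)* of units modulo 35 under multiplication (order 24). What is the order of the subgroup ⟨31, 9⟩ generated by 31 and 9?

|⟨31⟩| = 6 and |⟨9⟩| = 6, so |H| is a multiple of lcm(6, 6) = 6 and divides |G| = 24.
Closing under the operation: H = {1, 4, 6, 9, 11, 16, 19, 24, 26, 29, 31, 34}, so |H| = 12.

12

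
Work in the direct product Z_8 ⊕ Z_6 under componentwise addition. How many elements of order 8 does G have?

8

An element (a,b) has order lcm(ord(a), ord(b)); count pairs with lcm equal to 8.
Enumerating gives 8 such elements.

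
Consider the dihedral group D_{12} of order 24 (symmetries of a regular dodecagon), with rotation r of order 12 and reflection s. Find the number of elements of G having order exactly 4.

The elements of order 4 are: r^3, r^9.
That's 2.

2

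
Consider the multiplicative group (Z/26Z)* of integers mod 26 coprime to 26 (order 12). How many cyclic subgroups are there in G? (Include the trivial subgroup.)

Group the elements of G by the cyclic subgroup they generate; each cyclic subgroup of order d accounts for φ(d) elements.
Cyclic subgroups by order — order 1: 1; order 2: 1; order 3: 1; order 4: 1; order 6: 1; order 12: 1.
Total: 6.

6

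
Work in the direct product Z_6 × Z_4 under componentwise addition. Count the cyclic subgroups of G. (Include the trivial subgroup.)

Each element a generates a cyclic subgroup ⟨a⟩; distinct elements may generate the same one (a cyclic group of order d has φ(d) generators).
Cyclic subgroups by order — order 1: 1; order 2: 3; order 3: 1; order 4: 2; order 6: 3; order 12: 2.
Total: 12.

12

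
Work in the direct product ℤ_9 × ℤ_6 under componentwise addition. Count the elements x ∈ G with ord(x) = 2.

An element (a,b) has order lcm(ord(a), ord(b)); count pairs with lcm equal to 2.
Enumerating gives 1 such elements.

1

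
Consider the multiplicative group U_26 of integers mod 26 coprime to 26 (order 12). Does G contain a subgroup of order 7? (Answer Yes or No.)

7 does not divide |G| = 12, so by Lagrange no subgroup of order 7 exists.

No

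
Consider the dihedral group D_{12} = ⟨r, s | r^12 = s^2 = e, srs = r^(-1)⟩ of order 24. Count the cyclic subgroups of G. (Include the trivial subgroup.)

18

Each element a generates a cyclic subgroup ⟨a⟩; distinct elements may generate the same one (a cyclic group of order d has φ(d) generators).
Cyclic subgroups by order — order 1: 1; order 2: 13; order 3: 1; order 4: 1; order 6: 1; order 12: 1.
Total: 18.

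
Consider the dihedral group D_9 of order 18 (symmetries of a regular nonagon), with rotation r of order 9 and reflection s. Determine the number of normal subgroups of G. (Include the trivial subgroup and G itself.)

G has 16 subgroups. Checking conjugation-invariance by order — order 1: 1/1 normal; order 2: 0/9 normal; order 3: 1/1 normal; order 6: 0/3 normal; order 9: 1/1 normal; order 18: 1/1 normal.
Total normal subgroups: 4.

4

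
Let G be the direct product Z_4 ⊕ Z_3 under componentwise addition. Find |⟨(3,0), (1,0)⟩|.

|⟨(3,0)⟩| = 4 and |⟨(1,0)⟩| = 4, so |H| is a multiple of lcm(4, 4) = 4 and divides |G| = 12.
Closing under the operation: H = {(0,0), (1,0), (2,0), (3,0)}, so |H| = 4.

4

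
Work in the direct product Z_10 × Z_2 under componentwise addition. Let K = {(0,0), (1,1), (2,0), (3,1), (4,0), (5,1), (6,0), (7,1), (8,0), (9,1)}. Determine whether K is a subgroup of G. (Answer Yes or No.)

|K| = 10 divides |G| = 20, consistent with Lagrange.
K contains the identity, every element's inverse is in K, and K is closed under +: it is a subgroup.
In fact K = ⟨(7,1)⟩.

Yes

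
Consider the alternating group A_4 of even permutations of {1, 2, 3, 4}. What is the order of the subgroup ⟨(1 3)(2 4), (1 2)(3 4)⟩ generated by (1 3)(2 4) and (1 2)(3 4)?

4

|⟨(1 3)(2 4)⟩| = 2 and |⟨(1 2)(3 4)⟩| = 2, so |H| is a multiple of lcm(2, 2) = 2 and divides |G| = 12.
Closing under the operation: H = {e, (1 2)(3 4), (1 3)(2 4), (1 4)(2 3)}, so |H| = 4.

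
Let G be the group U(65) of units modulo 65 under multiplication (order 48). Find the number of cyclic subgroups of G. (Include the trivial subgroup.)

20

A cyclic subgroup of order d is generated by each of its φ(d) elements of order d, so the cyclic subgroups of order d number (#elements of order d)/φ(d).
Cyclic subgroups by order — order 1: 1; order 2: 3; order 3: 1; order 4: 6; order 6: 3; order 12: 6.
Total: 20.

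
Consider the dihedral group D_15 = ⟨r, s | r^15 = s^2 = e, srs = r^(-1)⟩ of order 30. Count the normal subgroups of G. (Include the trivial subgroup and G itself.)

G has 28 subgroups. Checking conjugation-invariance by order — order 1: 1/1 normal; order 2: 0/15 normal; order 3: 1/1 normal; order 5: 1/1 normal; order 6: 0/5 normal; order 10: 0/3 normal; order 15: 1/1 normal; order 30: 1/1 normal.
Total normal subgroups: 5.

5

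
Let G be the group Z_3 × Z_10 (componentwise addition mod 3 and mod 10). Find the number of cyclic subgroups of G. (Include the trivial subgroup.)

8

Group the elements of G by the cyclic subgroup they generate; each cyclic subgroup of order d accounts for φ(d) elements.
Cyclic subgroups by order — order 1: 1; order 2: 1; order 3: 1; order 5: 1; order 6: 1; order 10: 1; order 15: 1; order 30: 1.
Total: 8.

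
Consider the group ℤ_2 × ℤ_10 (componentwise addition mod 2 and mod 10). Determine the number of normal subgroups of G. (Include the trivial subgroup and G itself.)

G is abelian, so every subgroup is normal.
G has 10 subgroups in total, hence 10 normal subgroups.

10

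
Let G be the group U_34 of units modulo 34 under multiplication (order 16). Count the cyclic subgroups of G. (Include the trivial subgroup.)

5

A cyclic subgroup of order d is generated by each of its φ(d) elements of order d, so the cyclic subgroups of order d number (#elements of order d)/φ(d).
Cyclic subgroups by order — order 1: 1; order 2: 1; order 4: 1; order 8: 1; order 16: 1.
Total: 5.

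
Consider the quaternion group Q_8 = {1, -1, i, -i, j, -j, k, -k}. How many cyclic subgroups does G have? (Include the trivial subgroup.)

Group the elements of G by the cyclic subgroup they generate; each cyclic subgroup of order d accounts for φ(d) elements.
Cyclic subgroups by order — order 1: 1; order 2: 1; order 4: 3.
Total: 5.

5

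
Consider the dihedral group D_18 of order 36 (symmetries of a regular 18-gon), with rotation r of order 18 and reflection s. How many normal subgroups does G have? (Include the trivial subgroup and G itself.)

G has 45 subgroups. Checking conjugation-invariance by order — order 1: 1/1 normal; order 2: 1/19 normal; order 3: 1/1 normal; order 4: 0/9 normal; order 6: 1/7 normal; order 9: 1/1 normal; order 12: 0/3 normal; order 18: 3/3 normal; order 36: 1/1 normal.
Total normal subgroups: 9.

9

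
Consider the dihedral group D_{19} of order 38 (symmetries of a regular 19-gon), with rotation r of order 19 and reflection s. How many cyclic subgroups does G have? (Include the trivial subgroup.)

A cyclic subgroup of order d is generated by each of its φ(d) elements of order d, so the cyclic subgroups of order d number (#elements of order d)/φ(d).
Cyclic subgroups by order — order 1: 1; order 2: 19; order 19: 1.
Total: 21.

21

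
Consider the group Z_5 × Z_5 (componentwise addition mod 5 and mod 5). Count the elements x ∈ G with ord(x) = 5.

An element (a,b) has order lcm(ord(a), ord(b)); count pairs with lcm equal to 5.
Enumerating gives 24 such elements.

24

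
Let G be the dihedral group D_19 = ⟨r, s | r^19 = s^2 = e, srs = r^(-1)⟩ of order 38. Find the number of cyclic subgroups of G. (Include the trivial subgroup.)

A cyclic subgroup of order d is generated by each of its φ(d) elements of order d, so the cyclic subgroups of order d number (#elements of order d)/φ(d).
Cyclic subgroups by order — order 1: 1; order 2: 19; order 19: 1.
Total: 21.

21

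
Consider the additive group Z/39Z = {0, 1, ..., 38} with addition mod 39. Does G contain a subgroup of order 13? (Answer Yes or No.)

Yes

13 | 39. A subgroup of order 13 is {0, 3, 6, 9, 12, 15, 18, 21, 24, 27, 30, 33, 36}.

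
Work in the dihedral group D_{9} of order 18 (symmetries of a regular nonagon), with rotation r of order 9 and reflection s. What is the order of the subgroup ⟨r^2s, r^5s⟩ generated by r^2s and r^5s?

|⟨r^2s⟩| = 2 and |⟨r^5s⟩| = 2, so |H| is a multiple of lcm(2, 2) = 2 and divides |G| = 18.
Closing under the operation: H = {e, r^3, r^6, r^2s, r^5s, r^8s}, so |H| = 6.

6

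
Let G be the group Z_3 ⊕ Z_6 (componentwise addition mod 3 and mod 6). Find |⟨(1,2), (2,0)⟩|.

|⟨(1,2)⟩| = 3 and |⟨(2,0)⟩| = 3, so |H| is a multiple of lcm(3, 3) = 3 and divides |G| = 18.
Closing under the operation: H = {(0,0), (0,2), (0,4), (1,0), (1,2), (1,4), (2,0), (2,2), (2,4)}, so |H| = 9.

9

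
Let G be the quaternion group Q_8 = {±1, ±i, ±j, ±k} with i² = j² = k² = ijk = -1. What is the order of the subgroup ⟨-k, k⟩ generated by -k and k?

4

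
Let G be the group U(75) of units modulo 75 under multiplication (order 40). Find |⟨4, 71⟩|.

|⟨4⟩| = 10 and |⟨71⟩| = 10, so |H| is a multiple of lcm(10, 10) = 10 and divides |G| = 40.
Closing under the operation: H = {1, 4, 11, 14, 16, 19, 26, 29, 31, 34, 41, 44, 46, 49, 56, 59, 61, 64, 71, 74}, so |H| = 20.

20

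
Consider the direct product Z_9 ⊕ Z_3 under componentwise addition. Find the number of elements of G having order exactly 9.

18

An element (a,b) has order lcm(ord(a), ord(b)); count pairs with lcm equal to 9.
Enumerating gives 18 such elements.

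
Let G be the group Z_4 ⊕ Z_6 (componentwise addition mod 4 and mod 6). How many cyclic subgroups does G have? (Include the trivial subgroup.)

A cyclic subgroup of order d is generated by each of its φ(d) elements of order d, so the cyclic subgroups of order d number (#elements of order d)/φ(d).
Cyclic subgroups by order — order 1: 1; order 2: 3; order 3: 1; order 4: 2; order 6: 3; order 12: 2.
Total: 12.

12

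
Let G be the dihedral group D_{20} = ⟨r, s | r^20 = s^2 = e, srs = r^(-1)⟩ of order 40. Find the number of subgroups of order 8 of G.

5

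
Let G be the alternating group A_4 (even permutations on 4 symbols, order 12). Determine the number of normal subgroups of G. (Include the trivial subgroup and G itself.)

G has 10 subgroups. Checking conjugation-invariance by order — order 1: 1/1 normal; order 2: 0/3 normal; order 3: 0/4 normal; order 4: 1/1 normal; order 12: 1/1 normal.
Total normal subgroups: 3.

3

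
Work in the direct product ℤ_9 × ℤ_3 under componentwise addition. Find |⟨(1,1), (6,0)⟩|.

|⟨(1,1)⟩| = 9 and |⟨(6,0)⟩| = 3, so |H| is a multiple of lcm(9, 3) = 9 and divides |G| = 27.
Closing under the operation: H = {(0,0), (1,1), (2,2), (3,0), (4,1), (5,2), (6,0), (7,1), (8,2)}, so |H| = 9.

9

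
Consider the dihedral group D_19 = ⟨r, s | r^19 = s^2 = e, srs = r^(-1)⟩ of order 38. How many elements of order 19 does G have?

18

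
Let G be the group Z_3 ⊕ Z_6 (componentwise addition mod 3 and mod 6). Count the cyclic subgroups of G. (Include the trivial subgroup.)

10

Each element a generates a cyclic subgroup ⟨a⟩; distinct elements may generate the same one (a cyclic group of order d has φ(d) generators).
Cyclic subgroups by order — order 1: 1; order 2: 1; order 3: 4; order 6: 4.
Total: 10.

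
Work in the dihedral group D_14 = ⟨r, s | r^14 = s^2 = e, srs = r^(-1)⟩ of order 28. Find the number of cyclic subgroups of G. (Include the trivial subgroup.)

Each element a generates a cyclic subgroup ⟨a⟩; distinct elements may generate the same one (a cyclic group of order d has φ(d) generators).
Cyclic subgroups by order — order 1: 1; order 2: 15; order 7: 1; order 14: 1.
Total: 18.

18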